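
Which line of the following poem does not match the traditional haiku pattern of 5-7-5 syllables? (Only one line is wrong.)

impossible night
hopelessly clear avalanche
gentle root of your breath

Line 1: "impossible night": 4+1 = 5 ✓
Line 2: "hopelessly clear avalanche": 3+1+3 = 7 ✓
Line 3: "gentle root of your breath": 2+1+1+1+1 = 6 (expected 5)

Line 3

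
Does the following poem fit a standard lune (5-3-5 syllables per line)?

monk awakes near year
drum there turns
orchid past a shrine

Line 1: monk(1) + awakes(2) + near(1) + year(1) = 5 ✓
Line 2: drum(1) + there(1) + turns(1) = 3 ✓
Line 3: orchid(2) + past(1) + a(1) + shrine(1) = 5 ✓

Yes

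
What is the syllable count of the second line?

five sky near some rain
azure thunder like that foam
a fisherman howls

7

The second line: azure(2) + thunder(2) + like(1) + that(1) + foam(1) = 7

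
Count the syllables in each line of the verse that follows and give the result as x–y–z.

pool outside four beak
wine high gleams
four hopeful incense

Line 1: pool(1) + outside(2) + four(1) + beak(1) = 5
Line 2: wine(1) + high(1) + gleams(1) = 3
Line 3: four(1) + hopeful(2) + incense(2) = 5

5–3–5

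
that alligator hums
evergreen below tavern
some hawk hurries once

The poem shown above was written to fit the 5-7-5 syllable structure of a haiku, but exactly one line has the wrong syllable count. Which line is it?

Line 1

Line 1: that(1) + alligator(4) + hums(1) = 6 (expected 5)
Line 2: evergreen(3) + below(2) + tavern(2) = 7 ✓
Line 3: some(1) + hawk(1) + hurries(2) + once(1) = 5 ✓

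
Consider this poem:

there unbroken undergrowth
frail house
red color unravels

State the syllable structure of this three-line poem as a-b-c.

Line 1: there (1), unbroken (3), undergrowth (3) → 7
Line 2: frail (1), house (1) → 2
Line 3: red (1), color (2), unravels (3) → 6

7-2-6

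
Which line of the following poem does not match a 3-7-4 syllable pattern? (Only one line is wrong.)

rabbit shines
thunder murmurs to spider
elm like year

The third line

Line 1: "rabbit shines": 2+1 = 3 ✓
Line 2: "thunder murmurs to spider": 2+2+1+2 = 7 ✓
Line 3: "elm like year": 1+1+1 = 3 (expected 4)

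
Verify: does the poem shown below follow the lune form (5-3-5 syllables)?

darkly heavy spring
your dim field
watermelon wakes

Line 1: darkly(2) + heavy(2) + spring(1) = 5 ✓
Line 2: your(1) + dim(1) + field(1) = 3 ✓
Line 3: watermelon(4) + wakes(1) = 5 ✓

Yes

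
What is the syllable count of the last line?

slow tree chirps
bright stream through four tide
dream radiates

4

The last line: dream (1), radiates (3) → 4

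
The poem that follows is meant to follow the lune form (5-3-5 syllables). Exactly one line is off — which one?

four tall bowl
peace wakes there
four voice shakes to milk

Line 1: four(1) + tall(1) + bowl(1) = 3 (expected 5)
Line 2: peace(1) + wakes(1) + there(1) = 3 ✓
Line 3: four(1) + voice(1) + shakes(1) + to(1) + milk(1) = 5 ✓

The first line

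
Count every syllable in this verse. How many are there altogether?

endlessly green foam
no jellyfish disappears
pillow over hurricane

19

Line 1: "endlessly green foam": 3+1+1 = 5
Line 2: "no jellyfish disappears": 1+3+3 = 7
Line 3: "pillow over hurricane": 2+2+3 = 7
Total: 5 + 7 + 7 = 19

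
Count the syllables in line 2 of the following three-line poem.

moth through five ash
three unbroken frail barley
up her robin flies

7

Line 2: three(1) + unbroken(3) + frail(1) + barley(2) = 7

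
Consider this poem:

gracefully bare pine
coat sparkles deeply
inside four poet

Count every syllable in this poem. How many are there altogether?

15

Line 1: gracefully(3) + bare(1) + pine(1) = 5
Line 2: coat(1) + sparkles(2) + deeply(2) = 5
Line 3: inside(2) + four(1) + poet(2) = 5
Total: 5 + 5 + 5 = 15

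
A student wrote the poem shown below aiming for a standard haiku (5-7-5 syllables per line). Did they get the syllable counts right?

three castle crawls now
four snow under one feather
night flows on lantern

Yes

Line 1: three(1) + castle(2) + crawls(1) + now(1) = 5 ✓
Line 2: four(1) + snow(1) + under(2) + one(1) + feather(2) = 7 ✓
Line 3: night(1) + flows(1) + on(1) + lantern(2) = 5 ✓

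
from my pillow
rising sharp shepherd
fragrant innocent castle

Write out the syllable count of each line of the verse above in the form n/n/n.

Line 1: from(1) + my(1) + pillow(2) = 4
Line 2: rising(2) + sharp(1) + shepherd(2) = 5
Line 3: fragrant(2) + innocent(3) + castle(2) = 7

4/5/7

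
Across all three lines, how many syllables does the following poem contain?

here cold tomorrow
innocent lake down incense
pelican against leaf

18

Line 1: here(1) + cold(1) + tomorrow(3) = 5
Line 2: innocent(3) + lake(1) + down(1) + incense(2) = 7
Line 3: pelican(3) + against(2) + leaf(1) = 6
Total: 5 + 7 + 6 = 18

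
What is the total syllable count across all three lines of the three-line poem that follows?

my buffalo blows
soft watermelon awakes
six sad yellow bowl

Line 1: my(1) + buffalo(3) + blows(1) = 5
Line 2: soft(1) + watermelon(4) + awakes(2) = 7
Line 3: six(1) + sad(1) + yellow(2) + bowl(1) = 5
Total: 5 + 7 + 5 = 17

17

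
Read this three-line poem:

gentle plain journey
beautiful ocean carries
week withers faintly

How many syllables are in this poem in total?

17

Line 1: gentle(2) + plain(1) + journey(2) = 5
Line 2: beautiful(3) + ocean(2) + carries(2) = 7
Line 3: week(1) + withers(2) + faintly(2) = 5
Total: 5 + 7 + 5 = 17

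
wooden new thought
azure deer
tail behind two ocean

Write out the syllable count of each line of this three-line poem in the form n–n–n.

4–3–6

Line 1: wooden(2) + new(1) + thought(1) = 4
Line 2: azure(2) + deer(1) = 3
Line 3: tail(1) + behind(2) + two(1) + ocean(2) = 6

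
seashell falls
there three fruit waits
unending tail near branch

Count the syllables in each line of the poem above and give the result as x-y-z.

Line 1: seashell (2), falls (1) → 3
Line 2: there (1), three (1), fruit (1), waits (1) → 4
Line 3: unending (3), tail (1), near (1), branch (1) → 6

3-4-6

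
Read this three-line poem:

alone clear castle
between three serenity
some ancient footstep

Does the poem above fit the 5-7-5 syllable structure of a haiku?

Line 1: alone(2) + clear(1) + castle(2) = 5 ✓
Line 2: between(2) + three(1) + serenity(4) = 7 ✓
Line 3: some(1) + ancient(2) + footstep(2) = 5 ✓

Yes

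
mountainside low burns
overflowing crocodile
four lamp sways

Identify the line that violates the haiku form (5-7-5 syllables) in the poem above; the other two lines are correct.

Line 3

Line 1: "mountainside low burns": 3+1+1 = 5 ✓
Line 2: "overflowing crocodile": 4+3 = 7 ✓
Line 3: "four lamp sways": 1+1+1 = 3 (expected 5)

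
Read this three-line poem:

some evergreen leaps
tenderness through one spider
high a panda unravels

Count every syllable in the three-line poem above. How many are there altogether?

Line 1: some(1) + evergreen(3) + leaps(1) = 5
Line 2: tenderness(3) + through(1) + one(1) + spider(2) = 7
Line 3: high(1) + a(1) + panda(2) + unravels(3) = 7
Total: 5 + 7 + 7 = 19

19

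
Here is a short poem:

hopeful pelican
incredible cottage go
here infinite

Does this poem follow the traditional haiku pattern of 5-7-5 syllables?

No

Line 1: "hopeful pelican": 2+3 = 5 ✓
Line 2: "incredible cottage go": 4+2+1 = 7 ✓
Line 3: "here infinite": 1+3 = 4 (expected 5)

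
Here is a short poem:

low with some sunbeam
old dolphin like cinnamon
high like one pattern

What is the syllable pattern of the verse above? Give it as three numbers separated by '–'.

Line 1: "low with some sunbeam": 1+1+1+2 = 5
Line 2: "old dolphin like cinnamon": 1+2+1+3 = 7
Line 3: "high like one pattern": 1+1+1+2 = 5

5–7–5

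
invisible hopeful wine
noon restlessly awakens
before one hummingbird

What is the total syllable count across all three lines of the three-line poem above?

20

Line 1: invisible(4) + hopeful(2) + wine(1) = 7
Line 2: noon(1) + restlessly(3) + awakens(3) = 7
Line 3: before(2) + one(1) + hummingbird(3) = 6
Total: 7 + 7 + 6 = 20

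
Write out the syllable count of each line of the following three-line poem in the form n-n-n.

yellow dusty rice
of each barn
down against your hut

5-3-5

Line 1: "yellow dusty rice": 2+2+1 = 5
Line 2: "of each barn": 1+1+1 = 3
Line 3: "down against your hut": 1+2+1+1 = 5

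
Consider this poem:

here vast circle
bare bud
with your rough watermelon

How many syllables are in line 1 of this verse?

4

Line 1: here (1), vast (1), circle (2) → 4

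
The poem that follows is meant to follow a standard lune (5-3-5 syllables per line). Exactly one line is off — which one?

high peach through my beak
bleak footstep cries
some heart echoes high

The second line

Line 1: high (1), peach (1), through (1), my (1), beak (1) → 5 ✓
Line 2: bleak (1), footstep (2), cries (1) → 4 (expected 3)
Line 3: some (1), heart (1), echoes (2), high (1) → 5 ✓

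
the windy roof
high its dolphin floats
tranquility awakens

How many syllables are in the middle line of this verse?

5

The middle line: high (1), its (1), dolphin (2), floats (1) → 5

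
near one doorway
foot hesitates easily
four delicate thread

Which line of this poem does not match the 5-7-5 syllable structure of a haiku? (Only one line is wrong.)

Line 1: near(1) + one(1) + doorway(2) = 4 (expected 5)
Line 2: foot(1) + hesitates(3) + easily(3) = 7 ✓
Line 3: four(1) + delicate(3) + thread(1) = 5 ✓

Line 1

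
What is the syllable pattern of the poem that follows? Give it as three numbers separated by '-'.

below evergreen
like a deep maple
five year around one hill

Line 1: "below evergreen": 2+3 = 5
Line 2: "like a deep maple": 1+1+1+2 = 5
Line 3: "five year around one hill": 1+1+2+1+1 = 6

5-5-6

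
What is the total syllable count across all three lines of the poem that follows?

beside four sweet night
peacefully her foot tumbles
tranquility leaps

17

Line 1: beside(2) + four(1) + sweet(1) + night(1) = 5
Line 2: peacefully(3) + her(1) + foot(1) + tumbles(2) = 7
Line 3: tranquility(4) + leaps(1) = 5
Total: 5 + 7 + 5 = 17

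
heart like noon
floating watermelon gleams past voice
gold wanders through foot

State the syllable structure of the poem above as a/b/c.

3/9/5

Line 1: "heart like noon": 1+1+1 = 3
Line 2: "floating watermelon gleams past voice": 2+4+1+1+1 = 9
Line 3: "gold wanders through foot": 1+2+1+1 = 5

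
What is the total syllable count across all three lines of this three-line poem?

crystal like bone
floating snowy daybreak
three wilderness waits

15

Line 1: crystal (2), like (1), bone (1) → 4
Line 2: floating (2), snowy (2), daybreak (2) → 6
Line 3: three (1), wilderness (3), waits (1) → 5
Total: 4 + 6 + 5 = 15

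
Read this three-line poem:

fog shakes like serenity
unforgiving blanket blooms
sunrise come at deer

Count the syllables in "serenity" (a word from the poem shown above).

4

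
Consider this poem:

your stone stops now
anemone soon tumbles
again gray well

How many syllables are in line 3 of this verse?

4

Line 3: again (2), gray (1), well (1) → 4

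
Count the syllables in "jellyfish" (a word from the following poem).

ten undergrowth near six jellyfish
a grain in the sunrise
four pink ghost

3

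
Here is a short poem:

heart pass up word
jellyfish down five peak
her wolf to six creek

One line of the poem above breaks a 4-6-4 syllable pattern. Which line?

Line 1: heart(1) + pass(1) + up(1) + word(1) = 4 ✓
Line 2: jellyfish(3) + down(1) + five(1) + peak(1) = 6 ✓
Line 3: her(1) + wolf(1) + to(1) + six(1) + creek(1) = 5 (expected 4)

Line 3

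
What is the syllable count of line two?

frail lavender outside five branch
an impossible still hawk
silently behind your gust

Line two: "an impossible still hawk": 1+4+1+1 = 7

7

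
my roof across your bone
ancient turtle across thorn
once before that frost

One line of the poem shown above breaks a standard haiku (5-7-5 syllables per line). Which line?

Line 1

Line 1: "my roof across your bone": 1+1+2+1+1 = 6 (expected 5)
Line 2: "ancient turtle across thorn": 2+2+2+1 = 7 ✓
Line 3: "once before that frost": 1+2+1+1 = 5 ✓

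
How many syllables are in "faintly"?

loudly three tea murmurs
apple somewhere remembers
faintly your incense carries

2

"faintly" has 2 syllables.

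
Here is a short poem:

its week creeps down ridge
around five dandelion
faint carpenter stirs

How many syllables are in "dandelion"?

4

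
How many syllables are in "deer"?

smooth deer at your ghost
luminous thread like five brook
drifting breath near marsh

1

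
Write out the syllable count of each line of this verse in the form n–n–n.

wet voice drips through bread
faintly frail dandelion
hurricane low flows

Line 1: wet(1) + voice(1) + drips(1) + through(1) + bread(1) = 5
Line 2: faintly(2) + frail(1) + dandelion(4) = 7
Line 3: hurricane(3) + low(1) + flows(1) = 5

5–7–5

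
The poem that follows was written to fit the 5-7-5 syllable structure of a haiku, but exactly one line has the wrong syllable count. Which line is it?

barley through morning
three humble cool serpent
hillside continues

The second line

Line 1: barley (2), through (1), morning (2) → 5 ✓
Line 2: three (1), humble (2), cool (1), serpent (2) → 6 (expected 7)
Line 3: hillside (2), continues (3) → 5 ✓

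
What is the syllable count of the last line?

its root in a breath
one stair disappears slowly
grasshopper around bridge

6

The last line: grasshopper (3), around (2), bridge (1) → 6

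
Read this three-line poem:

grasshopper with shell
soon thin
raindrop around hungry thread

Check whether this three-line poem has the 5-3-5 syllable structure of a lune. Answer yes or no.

Line 1: grasshopper (3), with (1), shell (1) → 5 ✓
Line 2: soon (1), thin (1) → 2 (expected 3)
Line 3: raindrop (2), around (2), hungry (2), thread (1) → 7 (expected 5)

No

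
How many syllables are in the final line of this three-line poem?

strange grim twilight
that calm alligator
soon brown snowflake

The final line: "soon brown snowflake": 1+1+2 = 4

4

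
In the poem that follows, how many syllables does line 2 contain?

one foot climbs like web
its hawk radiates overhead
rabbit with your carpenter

8

Line 2: its(1) + hawk(1) + radiates(3) + overhead(3) = 8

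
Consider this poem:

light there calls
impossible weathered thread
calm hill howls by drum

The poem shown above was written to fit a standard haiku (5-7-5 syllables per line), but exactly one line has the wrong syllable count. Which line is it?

Line 1: light(1) + there(1) + calls(1) = 3 (expected 5)
Line 2: impossible(4) + weathered(2) + thread(1) = 7 ✓
Line 3: calm(1) + hill(1) + howls(1) + by(1) + drum(1) = 5 ✓

Line 1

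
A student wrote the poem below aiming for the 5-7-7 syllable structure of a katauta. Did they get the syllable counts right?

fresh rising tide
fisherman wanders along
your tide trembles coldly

No

Line 1: "fresh rising tide": 1+2+1 = 4 (expected 5)
Line 2: "fisherman wanders along": 3+2+2 = 7 ✓
Line 3: "your tide trembles coldly": 1+1+2+2 = 6 (expected 7)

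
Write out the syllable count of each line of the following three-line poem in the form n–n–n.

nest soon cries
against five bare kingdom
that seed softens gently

3–6–6

Line 1: nest(1) + soon(1) + cries(1) = 3
Line 2: against(2) + five(1) + bare(1) + kingdom(2) = 6
Line 3: that(1) + seed(1) + softens(2) + gently(2) = 6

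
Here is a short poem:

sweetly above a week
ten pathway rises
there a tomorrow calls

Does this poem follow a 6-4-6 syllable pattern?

No

Line 1: "sweetly above a week": 2+2+1+1 = 6 ✓
Line 2: "ten pathway rises": 1+2+2 = 5 (expected 4)
Line 3: "there a tomorrow calls": 1+1+3+1 = 6 ✓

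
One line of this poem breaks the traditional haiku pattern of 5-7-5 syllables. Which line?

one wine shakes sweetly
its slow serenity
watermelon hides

Line 1: "one wine shakes sweetly": 1+1+1+2 = 5 ✓
Line 2: "its slow serenity": 1+1+4 = 6 (expected 7)
Line 3: "watermelon hides": 4+1 = 5 ✓

The second line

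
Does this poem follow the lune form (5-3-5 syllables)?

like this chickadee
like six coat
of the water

No

Line 1: like(1) + this(1) + chickadee(3) = 5 ✓
Line 2: like(1) + six(1) + coat(1) = 3 ✓
Line 3: of(1) + the(1) + water(2) = 4 (expected 5)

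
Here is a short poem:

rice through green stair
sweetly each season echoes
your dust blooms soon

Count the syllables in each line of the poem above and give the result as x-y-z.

4-7-4

Line 1: "rice through green stair": 1+1+1+1 = 4
Line 2: "sweetly each season echoes": 2+1+2+2 = 7
Line 3: "your dust blooms soon": 1+1+1+1 = 4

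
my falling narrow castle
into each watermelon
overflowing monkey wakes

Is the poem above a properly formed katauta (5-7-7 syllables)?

No

Line 1: my (1), falling (2), narrow (2), castle (2) → 7 (expected 5)
Line 2: into (2), each (1), watermelon (4) → 7 ✓
Line 3: overflowing (4), monkey (2), wakes (1) → 7 ✓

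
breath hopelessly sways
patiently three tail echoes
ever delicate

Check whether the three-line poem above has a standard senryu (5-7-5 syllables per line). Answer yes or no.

Line 1: breath (1), hopelessly (3), sways (1) → 5 ✓
Line 2: patiently (3), three (1), tail (1), echoes (2) → 7 ✓
Line 3: ever (2), delicate (3) → 5 ✓

Yes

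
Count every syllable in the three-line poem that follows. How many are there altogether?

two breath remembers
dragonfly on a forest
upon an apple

Line 1: two(1) + breath(1) + remembers(3) = 5
Line 2: dragonfly(3) + on(1) + a(1) + forest(2) = 7
Line 3: upon(2) + an(1) + apple(2) = 5
Total: 5 + 7 + 5 = 17

17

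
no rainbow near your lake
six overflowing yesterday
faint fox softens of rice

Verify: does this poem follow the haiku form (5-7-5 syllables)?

No

Line 1: "no rainbow near your lake": 1+2+1+1+1 = 6 (expected 5)
Line 2: "six overflowing yesterday": 1+4+3 = 8 (expected 7)
Line 3: "faint fox softens of rice": 1+1+2+1+1 = 6 (expected 5)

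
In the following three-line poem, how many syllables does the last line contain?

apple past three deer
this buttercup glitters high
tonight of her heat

The last line: tonight(2) + of(1) + her(1) + heat(1) = 5

5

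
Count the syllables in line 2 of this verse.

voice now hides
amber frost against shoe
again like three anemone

Line 2: amber (2), frost (1), against (2), shoe (1) → 6

6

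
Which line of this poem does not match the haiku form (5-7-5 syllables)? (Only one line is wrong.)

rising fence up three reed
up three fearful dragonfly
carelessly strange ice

Line 1: "rising fence up three reed": 2+1+1+1+1 = 6 (expected 5)
Line 2: "up three fearful dragonfly": 1+1+2+3 = 7 ✓
Line 3: "carelessly strange ice": 3+1+1 = 5 ✓

Line 1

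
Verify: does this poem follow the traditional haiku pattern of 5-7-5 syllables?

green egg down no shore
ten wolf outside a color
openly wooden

Yes

Line 1: "green egg down no shore": 1+1+1+1+1 = 5 ✓
Line 2: "ten wolf outside a color": 1+1+2+1+2 = 7 ✓
Line 3: "openly wooden": 3+2 = 5 ✓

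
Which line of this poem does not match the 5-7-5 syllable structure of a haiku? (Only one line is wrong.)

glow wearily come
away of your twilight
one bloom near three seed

Line 1: glow (1), wearily (3), come (1) → 5 ✓
Line 2: away (2), of (1), your (1), twilight (2) → 6 (expected 7)
Line 3: one (1), bloom (1), near (1), three (1), seed (1) → 5 ✓

The second line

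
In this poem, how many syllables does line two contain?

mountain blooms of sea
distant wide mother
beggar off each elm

5

Line two: "distant wide mother": 2+1+2 = 5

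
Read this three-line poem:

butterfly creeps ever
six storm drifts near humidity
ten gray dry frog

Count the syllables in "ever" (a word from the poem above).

2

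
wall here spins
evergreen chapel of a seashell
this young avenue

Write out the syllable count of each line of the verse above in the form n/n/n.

3/9/5

Line 1: "wall here spins": 1+1+1 = 3
Line 2: "evergreen chapel of a seashell": 3+2+1+1+2 = 9
Line 3: "this young avenue": 1+1+3 = 5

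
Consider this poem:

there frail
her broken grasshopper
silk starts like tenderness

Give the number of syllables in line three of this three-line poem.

Line three: silk(1) + starts(1) + like(1) + tenderness(3) = 6

6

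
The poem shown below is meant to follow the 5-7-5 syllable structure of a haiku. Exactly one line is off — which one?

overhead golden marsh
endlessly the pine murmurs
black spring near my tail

The first line

Line 1: "overhead golden marsh": 3+2+1 = 6 (expected 5)
Line 2: "endlessly the pine murmurs": 3+1+1+2 = 7 ✓
Line 3: "black spring near my tail": 1+1+1+1+1 = 5 ✓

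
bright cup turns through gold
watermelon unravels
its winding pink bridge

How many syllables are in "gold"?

1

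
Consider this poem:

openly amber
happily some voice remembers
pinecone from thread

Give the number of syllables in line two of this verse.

8

Line two: "happily some voice remembers": 3+1+1+3 = 8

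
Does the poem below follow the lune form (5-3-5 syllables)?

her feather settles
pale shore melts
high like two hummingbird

Line 1: her(1) + feather(2) + settles(2) = 5 ✓
Line 2: pale(1) + shore(1) + melts(1) = 3 ✓
Line 3: high(1) + like(1) + two(1) + hummingbird(3) = 6 (expected 5)

No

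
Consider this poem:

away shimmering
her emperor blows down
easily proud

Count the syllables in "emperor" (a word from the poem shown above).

3

"emperor" has 3 syllables.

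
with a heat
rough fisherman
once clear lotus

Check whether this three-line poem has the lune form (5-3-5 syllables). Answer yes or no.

Line 1: "with a heat": 1+1+1 = 3 (expected 5)
Line 2: "rough fisherman": 1+3 = 4 (expected 3)
Line 3: "once clear lotus": 1+1+2 = 4 (expected 5)

No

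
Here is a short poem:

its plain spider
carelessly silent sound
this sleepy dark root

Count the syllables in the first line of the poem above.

4

The first line: "its plain spider": 1+1+2 = 4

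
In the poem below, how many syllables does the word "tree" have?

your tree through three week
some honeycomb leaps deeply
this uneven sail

1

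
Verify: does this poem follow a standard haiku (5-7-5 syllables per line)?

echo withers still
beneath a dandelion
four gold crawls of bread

Yes

Line 1: echo(2) + withers(2) + still(1) = 5 ✓
Line 2: beneath(2) + a(1) + dandelion(4) = 7 ✓
Line 3: four(1) + gold(1) + crawls(1) + of(1) + bread(1) = 5 ✓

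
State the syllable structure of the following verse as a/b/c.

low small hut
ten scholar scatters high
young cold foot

Line 1: low(1) + small(1) + hut(1) = 3
Line 2: ten(1) + scholar(2) + scatters(2) + high(1) = 6
Line 3: young(1) + cold(1) + foot(1) = 3

3/6/3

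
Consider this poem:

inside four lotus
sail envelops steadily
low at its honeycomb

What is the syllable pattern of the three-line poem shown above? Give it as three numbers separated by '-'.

5-7-6

Line 1: inside (2), four (1), lotus (2) → 5
Line 2: sail (1), envelops (3), steadily (3) → 7
Line 3: low (1), at (1), its (1), honeycomb (3) → 6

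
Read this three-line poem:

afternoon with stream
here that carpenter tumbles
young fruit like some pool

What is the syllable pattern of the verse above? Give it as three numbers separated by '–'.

Line 1: afternoon(3) + with(1) + stream(1) = 5
Line 2: here(1) + that(1) + carpenter(3) + tumbles(2) = 7
Line 3: young(1) + fruit(1) + like(1) + some(1) + pool(1) = 5

5–7–5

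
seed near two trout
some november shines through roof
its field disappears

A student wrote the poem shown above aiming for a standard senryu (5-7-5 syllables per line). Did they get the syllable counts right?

No

Line 1: seed (1), near (1), two (1), trout (1) → 4 (expected 5)
Line 2: some (1), november (3), shines (1), through (1), roof (1) → 7 ✓
Line 3: its (1), field (1), disappears (3) → 5 ✓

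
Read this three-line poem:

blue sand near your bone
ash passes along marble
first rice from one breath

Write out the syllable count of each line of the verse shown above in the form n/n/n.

Line 1: blue (1), sand (1), near (1), your (1), bone (1) → 5
Line 2: ash (1), passes (2), along (2), marble (2) → 7
Line 3: first (1), rice (1), from (1), one (1), breath (1) → 5

5/7/5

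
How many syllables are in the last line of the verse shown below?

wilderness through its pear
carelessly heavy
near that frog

3

The last line: near(1) + that(1) + frog(1) = 3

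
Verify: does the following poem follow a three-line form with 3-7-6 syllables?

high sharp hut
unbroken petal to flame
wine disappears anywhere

No

Line 1: high(1) + sharp(1) + hut(1) = 3 ✓
Line 2: unbroken(3) + petal(2) + to(1) + flame(1) = 7 ✓
Line 3: wine(1) + disappears(3) + anywhere(3) = 7 (expected 6)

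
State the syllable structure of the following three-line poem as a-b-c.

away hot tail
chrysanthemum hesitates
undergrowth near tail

4-7-5

Line 1: away (2), hot (1), tail (1) → 4
Line 2: chrysanthemum (4), hesitates (3) → 7
Line 3: undergrowth (3), near (1), tail (1) → 5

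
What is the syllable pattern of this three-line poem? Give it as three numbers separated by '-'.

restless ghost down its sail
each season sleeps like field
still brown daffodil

6-6-5

Line 1: restless(2) + ghost(1) + down(1) + its(1) + sail(1) = 6
Line 2: each(1) + season(2) + sleeps(1) + like(1) + field(1) = 6
Line 3: still(1) + brown(1) + daffodil(3) = 5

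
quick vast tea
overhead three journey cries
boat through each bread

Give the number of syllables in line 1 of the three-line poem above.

3

Line 1: quick (1), vast (1), tea (1) → 3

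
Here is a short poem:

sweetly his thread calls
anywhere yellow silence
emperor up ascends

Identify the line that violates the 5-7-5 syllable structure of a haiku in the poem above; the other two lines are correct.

Line 3

Line 1: "sweetly his thread calls": 2+1+1+1 = 5 ✓
Line 2: "anywhere yellow silence": 3+2+2 = 7 ✓
Line 3: "emperor up ascends": 3+1+2 = 6 (expected 5)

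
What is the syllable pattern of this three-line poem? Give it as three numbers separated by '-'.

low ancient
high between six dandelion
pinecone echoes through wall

Line 1: low(1) + ancient(2) = 3
Line 2: high(1) + between(2) + six(1) + dandelion(4) = 8
Line 3: pinecone(2) + echoes(2) + through(1) + wall(1) = 6

3-8-6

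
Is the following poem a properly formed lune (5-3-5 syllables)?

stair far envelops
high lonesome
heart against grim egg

Yes

Line 1: stair (1), far (1), envelops (3) → 5 ✓
Line 2: high (1), lonesome (2) → 3 ✓
Line 3: heart (1), against (2), grim (1), egg (1) → 5 ✓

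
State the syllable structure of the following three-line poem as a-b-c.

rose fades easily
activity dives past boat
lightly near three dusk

Line 1: "rose fades easily": 1+1+3 = 5
Line 2: "activity dives past boat": 4+1+1+1 = 7
Line 3: "lightly near three dusk": 2+1+1+1 = 5

5-7-5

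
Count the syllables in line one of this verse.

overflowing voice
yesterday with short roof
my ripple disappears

Line one: "overflowing voice": 4+1 = 5

5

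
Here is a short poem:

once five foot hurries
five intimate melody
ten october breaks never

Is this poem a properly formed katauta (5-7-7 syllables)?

Line 1: once (1), five (1), foot (1), hurries (2) → 5 ✓
Line 2: five (1), intimate (3), melody (3) → 7 ✓
Line 3: ten (1), october (3), breaks (1), never (2) → 7 ✓

Yes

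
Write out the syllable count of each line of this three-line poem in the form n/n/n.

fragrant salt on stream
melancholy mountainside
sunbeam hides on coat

5/7/5

Line 1: fragrant(2) + salt(1) + on(1) + stream(1) = 5
Line 2: melancholy(4) + mountainside(3) = 7
Line 3: sunbeam(2) + hides(1) + on(1) + coat(1) = 5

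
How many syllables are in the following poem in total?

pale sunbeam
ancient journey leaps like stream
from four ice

Line 1: "pale sunbeam": 1+2 = 3
Line 2: "ancient journey leaps like stream": 2+2+1+1+1 = 7
Line 3: "from four ice": 1+1+1 = 3
Total: 3 + 7 + 3 = 13

13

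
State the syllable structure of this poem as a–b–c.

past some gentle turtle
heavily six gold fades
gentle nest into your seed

6–6–7

Line 1: past (1), some (1), gentle (2), turtle (2) → 6
Line 2: heavily (3), six (1), gold (1), fades (1) → 6
Line 3: gentle (2), nest (1), into (2), your (1), seed (1) → 7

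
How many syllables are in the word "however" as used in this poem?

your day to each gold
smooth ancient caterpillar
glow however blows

3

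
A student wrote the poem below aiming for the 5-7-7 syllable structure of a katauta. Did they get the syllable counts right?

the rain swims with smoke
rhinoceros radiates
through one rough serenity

Yes

Line 1: the (1), rain (1), swims (1), with (1), smoke (1) → 5 ✓
Line 2: rhinoceros (4), radiates (3) → 7 ✓
Line 3: through (1), one (1), rough (1), serenity (4) → 7 ✓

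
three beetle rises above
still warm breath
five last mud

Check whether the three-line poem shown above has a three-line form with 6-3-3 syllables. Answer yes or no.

No

Line 1: three (1), beetle (2), rises (2), above (2) → 7 (expected 6)
Line 2: still (1), warm (1), breath (1) → 3 ✓
Line 3: five (1), last (1), mud (1) → 3 ✓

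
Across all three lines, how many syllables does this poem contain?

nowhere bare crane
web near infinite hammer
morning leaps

Line 1: nowhere (2), bare (1), crane (1) → 4
Line 2: web (1), near (1), infinite (3), hammer (2) → 7
Line 3: morning (2), leaps (1) → 3
Total: 4 + 7 + 3 = 14

14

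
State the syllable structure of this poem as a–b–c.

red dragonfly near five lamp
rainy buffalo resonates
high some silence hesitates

Line 1: "red dragonfly near five lamp": 1+3+1+1+1 = 7
Line 2: "rainy buffalo resonates": 2+3+3 = 8
Line 3: "high some silence hesitates": 1+1+2+3 = 7

7–8–7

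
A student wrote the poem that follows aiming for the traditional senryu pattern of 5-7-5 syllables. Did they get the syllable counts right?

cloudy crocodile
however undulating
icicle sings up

Line 1: cloudy(2) + crocodile(3) = 5 ✓
Line 2: however(3) + undulating(4) = 7 ✓
Line 3: icicle(3) + sings(1) + up(1) = 5 ✓

Yes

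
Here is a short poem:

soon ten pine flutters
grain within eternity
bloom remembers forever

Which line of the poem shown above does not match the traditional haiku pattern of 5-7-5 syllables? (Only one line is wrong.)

The third line

Line 1: "soon ten pine flutters": 1+1+1+2 = 5 ✓
Line 2: "grain within eternity": 1+2+4 = 7 ✓
Line 3: "bloom remembers forever": 1+3+3 = 7 (expected 5)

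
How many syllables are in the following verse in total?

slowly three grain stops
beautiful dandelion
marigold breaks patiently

Line 1: slowly (2), three (1), grain (1), stops (1) → 5
Line 2: beautiful (3), dandelion (4) → 7
Line 3: marigold (3), breaks (1), patiently (3) → 7
Total: 5 + 7 + 7 = 19

19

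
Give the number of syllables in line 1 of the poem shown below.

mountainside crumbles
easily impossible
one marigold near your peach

Line 1: mountainside (3), crumbles (2) → 5

5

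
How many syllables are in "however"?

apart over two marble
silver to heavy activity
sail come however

"however" has 3 syllables.

3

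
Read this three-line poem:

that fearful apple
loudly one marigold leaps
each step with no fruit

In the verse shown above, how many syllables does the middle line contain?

7

The middle line: "loudly one marigold leaps": 2+1+3+1 = 7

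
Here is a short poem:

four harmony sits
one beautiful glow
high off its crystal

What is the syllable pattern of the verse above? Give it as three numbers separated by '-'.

Line 1: "four harmony sits": 1+3+1 = 5
Line 2: "one beautiful glow": 1+3+1 = 5
Line 3: "high off its crystal": 1+1+1+2 = 5

5-5-5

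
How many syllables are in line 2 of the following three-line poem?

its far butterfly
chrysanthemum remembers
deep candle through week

7

Line 2: chrysanthemum(4) + remembers(3) = 7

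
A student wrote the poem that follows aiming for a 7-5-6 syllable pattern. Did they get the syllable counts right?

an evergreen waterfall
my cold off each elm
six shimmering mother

Yes

Line 1: an (1), evergreen (3), waterfall (3) → 7 ✓
Line 2: my (1), cold (1), off (1), each (1), elm (1) → 5 ✓
Line 3: six (1), shimmering (3), mother (2) → 6 ✓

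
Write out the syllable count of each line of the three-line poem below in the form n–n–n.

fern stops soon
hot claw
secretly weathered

Line 1: "fern stops soon": 1+1+1 = 3
Line 2: "hot claw": 1+1 = 2
Line 3: "secretly weathered": 3+2 = 5

3–2–5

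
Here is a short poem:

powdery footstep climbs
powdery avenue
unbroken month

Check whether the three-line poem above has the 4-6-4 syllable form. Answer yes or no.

No

Line 1: powdery (3), footstep (2), climbs (1) → 6 (expected 4)
Line 2: powdery (3), avenue (3) → 6 ✓
Line 3: unbroken (3), month (1) → 4 ✓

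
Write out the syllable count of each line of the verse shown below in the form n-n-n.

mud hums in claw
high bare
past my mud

Line 1: "mud hums in claw": 1+1+1+1 = 4
Line 2: "high bare": 1+1 = 2
Line 3: "past my mud": 1+1+1 = 3

4-2-3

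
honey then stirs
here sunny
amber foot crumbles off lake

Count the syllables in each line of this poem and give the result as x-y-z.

Line 1: "honey then stirs": 2+1+1 = 4
Line 2: "here sunny": 1+2 = 3
Line 3: "amber foot crumbles off lake": 2+1+2+1+1 = 7

4-3-7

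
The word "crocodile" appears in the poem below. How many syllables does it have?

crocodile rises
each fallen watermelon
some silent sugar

"crocodile" has 3 syllables.

3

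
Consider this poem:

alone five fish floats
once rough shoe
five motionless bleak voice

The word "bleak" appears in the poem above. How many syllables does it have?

1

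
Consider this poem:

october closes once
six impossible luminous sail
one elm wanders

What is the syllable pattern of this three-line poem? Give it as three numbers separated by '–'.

Line 1: october(3) + closes(2) + once(1) = 6
Line 2: six(1) + impossible(4) + luminous(3) + sail(1) = 9
Line 3: one(1) + elm(1) + wanders(2) = 4

6–9–4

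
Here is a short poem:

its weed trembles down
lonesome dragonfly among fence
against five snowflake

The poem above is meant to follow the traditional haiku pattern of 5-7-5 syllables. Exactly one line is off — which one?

Line 1: "its weed trembles down": 1+1+2+1 = 5 ✓
Line 2: "lonesome dragonfly among fence": 2+3+2+1 = 8 (expected 7)
Line 3: "against five snowflake": 2+1+2 = 5 ✓

Line 2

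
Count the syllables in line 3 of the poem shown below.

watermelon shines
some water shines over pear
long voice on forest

Line 3: long(1) + voice(1) + on(1) + forest(2) = 5

5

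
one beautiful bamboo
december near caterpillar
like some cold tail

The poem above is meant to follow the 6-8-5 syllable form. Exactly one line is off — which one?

The third line

Line 1: "one beautiful bamboo": 1+3+2 = 6 ✓
Line 2: "december near caterpillar": 3+1+4 = 8 ✓
Line 3: "like some cold tail": 1+1+1+1 = 4 (expected 5)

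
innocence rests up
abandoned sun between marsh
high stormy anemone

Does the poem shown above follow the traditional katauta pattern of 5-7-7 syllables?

Yes

Line 1: innocence (3), rests (1), up (1) → 5 ✓
Line 2: abandoned (3), sun (1), between (2), marsh (1) → 7 ✓
Line 3: high (1), stormy (2), anemone (4) → 7 ✓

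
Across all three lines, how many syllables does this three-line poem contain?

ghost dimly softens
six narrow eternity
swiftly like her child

Line 1: ghost (1), dimly (2), softens (2) → 5
Line 2: six (1), narrow (2), eternity (4) → 7
Line 3: swiftly (2), like (1), her (1), child (1) → 5
Total: 5 + 7 + 5 = 17

17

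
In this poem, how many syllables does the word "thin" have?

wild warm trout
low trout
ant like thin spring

"thin" has 1 syllable.

1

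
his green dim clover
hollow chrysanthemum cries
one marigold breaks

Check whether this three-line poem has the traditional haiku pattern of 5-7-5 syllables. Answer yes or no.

Yes

Line 1: his(1) + green(1) + dim(1) + clover(2) = 5 ✓
Line 2: hollow(2) + chrysanthemum(4) + cries(1) = 7 ✓
Line 3: one(1) + marigold(3) + breaks(1) = 5 ✓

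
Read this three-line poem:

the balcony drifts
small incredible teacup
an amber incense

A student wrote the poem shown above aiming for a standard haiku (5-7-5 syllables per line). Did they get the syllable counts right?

Line 1: the(1) + balcony(3) + drifts(1) = 5 ✓
Line 2: small(1) + incredible(4) + teacup(2) = 7 ✓
Line 3: an(1) + amber(2) + incense(2) = 5 ✓

Yes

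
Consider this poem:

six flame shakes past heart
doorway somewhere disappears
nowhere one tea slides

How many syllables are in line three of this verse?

5

Line three: nowhere(2) + one(1) + tea(1) + slides(1) = 5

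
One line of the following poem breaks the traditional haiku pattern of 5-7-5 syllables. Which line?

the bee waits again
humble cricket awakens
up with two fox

The third line

Line 1: the (1), bee (1), waits (1), again (2) → 5 ✓
Line 2: humble (2), cricket (2), awakens (3) → 7 ✓
Line 3: up (1), with (1), two (1), fox (1) → 4 (expected 5)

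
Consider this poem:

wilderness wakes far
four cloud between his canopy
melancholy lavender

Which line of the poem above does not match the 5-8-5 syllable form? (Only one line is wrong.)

Line 1: wilderness (3), wakes (1), far (1) → 5 ✓
Line 2: four (1), cloud (1), between (2), his (1), canopy (3) → 8 ✓
Line 3: melancholy (4), lavender (3) → 7 (expected 5)

The third line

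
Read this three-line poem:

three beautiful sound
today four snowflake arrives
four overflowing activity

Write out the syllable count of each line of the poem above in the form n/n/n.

5/7/9

Line 1: "three beautiful sound": 1+3+1 = 5
Line 2: "today four snowflake arrives": 2+1+2+2 = 7
Line 3: "four overflowing activity": 1+4+4 = 9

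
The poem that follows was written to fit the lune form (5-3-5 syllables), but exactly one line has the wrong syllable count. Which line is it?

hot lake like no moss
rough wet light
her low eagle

Line 3

Line 1: hot (1), lake (1), like (1), no (1), moss (1) → 5 ✓
Line 2: rough (1), wet (1), light (1) → 3 ✓
Line 3: her (1), low (1), eagle (2) → 4 (expected 5)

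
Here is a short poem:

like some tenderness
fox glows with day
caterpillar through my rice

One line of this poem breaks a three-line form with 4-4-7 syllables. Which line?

Line 1: like (1), some (1), tenderness (3) → 5 (expected 4)
Line 2: fox (1), glows (1), with (1), day (1) → 4 ✓
Line 3: caterpillar (4), through (1), my (1), rice (1) → 7 ✓

The first line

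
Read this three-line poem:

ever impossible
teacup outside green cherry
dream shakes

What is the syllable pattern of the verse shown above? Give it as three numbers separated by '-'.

Line 1: ever(2) + impossible(4) = 6
Line 2: teacup(2) + outside(2) + green(1) + cherry(2) = 7
Line 3: dream(1) + shakes(1) = 2

6-7-2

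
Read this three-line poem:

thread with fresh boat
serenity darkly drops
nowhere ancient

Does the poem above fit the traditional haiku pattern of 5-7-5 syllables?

Line 1: thread(1) + with(1) + fresh(1) + boat(1) = 4 (expected 5)
Line 2: serenity(4) + darkly(2) + drops(1) = 7 ✓
Line 3: nowhere(2) + ancient(2) = 4 (expected 5)

No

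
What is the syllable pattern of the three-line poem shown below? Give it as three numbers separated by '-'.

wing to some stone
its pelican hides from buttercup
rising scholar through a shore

4-9-7

Line 1: wing (1), to (1), some (1), stone (1) → 4
Line 2: its (1), pelican (3), hides (1), from (1), buttercup (3) → 9
Line 3: rising (2), scholar (2), through (1), a (1), shore (1) → 7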